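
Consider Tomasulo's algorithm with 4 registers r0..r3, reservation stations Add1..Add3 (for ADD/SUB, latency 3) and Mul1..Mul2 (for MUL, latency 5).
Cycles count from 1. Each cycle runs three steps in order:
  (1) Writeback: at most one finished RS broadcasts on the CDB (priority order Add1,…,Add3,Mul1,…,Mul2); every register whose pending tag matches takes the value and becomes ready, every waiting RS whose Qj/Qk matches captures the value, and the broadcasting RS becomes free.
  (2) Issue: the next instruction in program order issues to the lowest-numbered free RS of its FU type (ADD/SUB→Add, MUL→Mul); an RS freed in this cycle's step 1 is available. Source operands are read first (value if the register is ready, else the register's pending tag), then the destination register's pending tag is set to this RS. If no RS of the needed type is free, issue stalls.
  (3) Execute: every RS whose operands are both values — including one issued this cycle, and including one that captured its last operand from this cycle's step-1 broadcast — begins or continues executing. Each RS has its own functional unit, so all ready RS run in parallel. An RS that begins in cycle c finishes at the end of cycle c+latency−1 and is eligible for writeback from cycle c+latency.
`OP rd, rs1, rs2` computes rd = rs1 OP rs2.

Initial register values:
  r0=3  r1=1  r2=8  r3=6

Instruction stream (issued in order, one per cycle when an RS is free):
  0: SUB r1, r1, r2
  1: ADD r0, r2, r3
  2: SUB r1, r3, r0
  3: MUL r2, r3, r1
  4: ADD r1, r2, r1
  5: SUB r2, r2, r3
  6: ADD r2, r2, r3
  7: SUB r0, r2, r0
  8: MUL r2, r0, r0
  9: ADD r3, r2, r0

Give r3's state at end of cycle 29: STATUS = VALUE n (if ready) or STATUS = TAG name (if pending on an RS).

cycle 1: issue SUB r1<-Add1 // r0:3,r1:Add1,r2:8,r3:6
cycle 2: issue ADD r0<-Add2 // r0:Add2,r1:Add1,r2:8,r3:6
cycle 3: issue SUB r1<-Add3 // r0:Add2,r1:Add3,r2:8,r3:6
cycle 4: CDB Add1=-7; issue MUL r2<-Mul1 // r0:Add2,r1:Add3,r2:Mul1,r3:6
cycle 5: CDB Add2=14; issue ADD r1<-Add1 // r0:14,r1:Add1,r2:Mul1,r3:6
cycle 6: issue SUB r2<-Add2 // r0:14,r1:Add1,r2:Add2,r3:6
cycle 7: stall // r0:14,r1:Add1,r2:Add2,r3:6
cycle 8: CDB Add3=-8; issue ADD r2<-Add3 // r0:14,r1:Add1,r2:Add3,r3:6
cycle 9: stall // r0:14,r1:Add1,r2:Add3,r3:6
cycle 10: stall // r0:14,r1:Add1,r2:Add3,r3:6
cycle 11: stall // r0:14,r1:Add1,r2:Add3,r3:6
cycle 12: stall // r0:14,r1:Add1,r2:Add3,r3:6
cycle 13: CDB Mul1=-48; stall // r0:14,r1:Add1,r2:Add3,r3:6
cycle 14: stall // r0:14,r1:Add1,r2:Add3,r3:6
cycle 15: stall // r0:14,r1:Add1,r2:Add3,r3:6
cycle 16: CDB Add1=-56; issue SUB r0<-Add1 // r0:Add1,r1:-56,r2:Add3,r3:6
cycle 17: CDB Add2=-54; issue MUL r2<-Mul1 // r0:Add1,r1:-56,r2:Mul1,r3:6
cycle 18: issue ADD r3<-Add2 // r0:Add1,r1:-56,r2:Mul1,r3:Add2
cycle 19: - // r0:Add1,r1:-56,r2:Mul1,r3:Add2
cycle 20: CDB Add3=-48 // r0:Add1,r1:-56,r2:Mul1,r3:Add2
cycle 21: - // r0:Add1,r1:-56,r2:Mul1,r3:Add2
cycle 22: - // r0:Add1,r1:-56,r2:Mul1,r3:Add2
cycle 23: CDB Add1=-62 // r0:-62,r1:-56,r2:Mul1,r3:Add2
cycle 24: - // r0:-62,r1:-56,r2:Mul1,r3:Add2
cycle 25: - // r0:-62,r1:-56,r2:Mul1,r3:Add2
cycle 26: - // r0:-62,r1:-56,r2:Mul1,r3:Add2
cycle 27: - // r0:-62,r1:-56,r2:Mul1,r3:Add2
cycle 28: CDB Mul1=3844 // r0:-62,r1:-56,r2:3844,r3:Add2
cycle 29: - // r0:-62,r1:-56,r2:3844,r3:Add2

STATUS = TAG Add2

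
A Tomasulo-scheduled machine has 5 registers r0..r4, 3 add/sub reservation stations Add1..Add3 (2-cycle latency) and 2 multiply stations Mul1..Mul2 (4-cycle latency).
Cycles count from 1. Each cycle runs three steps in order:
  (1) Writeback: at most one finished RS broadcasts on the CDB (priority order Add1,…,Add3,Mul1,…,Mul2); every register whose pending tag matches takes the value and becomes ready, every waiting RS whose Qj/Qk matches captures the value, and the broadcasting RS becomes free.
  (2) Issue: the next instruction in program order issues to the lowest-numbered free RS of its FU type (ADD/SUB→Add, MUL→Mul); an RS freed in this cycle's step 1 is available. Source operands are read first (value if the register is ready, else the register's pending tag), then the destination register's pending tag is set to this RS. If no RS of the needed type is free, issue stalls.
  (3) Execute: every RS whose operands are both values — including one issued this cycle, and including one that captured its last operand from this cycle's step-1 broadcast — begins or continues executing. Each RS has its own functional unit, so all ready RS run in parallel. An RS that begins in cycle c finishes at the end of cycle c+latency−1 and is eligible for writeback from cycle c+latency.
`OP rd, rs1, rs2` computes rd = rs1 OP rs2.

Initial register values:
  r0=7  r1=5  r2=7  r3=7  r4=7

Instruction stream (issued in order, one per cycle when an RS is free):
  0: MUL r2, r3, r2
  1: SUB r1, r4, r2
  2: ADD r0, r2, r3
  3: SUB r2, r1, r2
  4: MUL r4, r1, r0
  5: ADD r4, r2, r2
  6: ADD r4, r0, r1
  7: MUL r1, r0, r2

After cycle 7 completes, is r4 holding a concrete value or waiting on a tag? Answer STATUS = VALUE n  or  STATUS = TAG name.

c1: issue MUL r2<-Mul1 | r0:7,r1:5,r2:Mul1,r3:7,r4:7
c2: issue SUB r1<-Add1 | r0:7,r1:Add1,r2:Mul1,r3:7,r4:7
c3: issue ADD r0<-Add2 | r0:Add2,r1:Add1,r2:Mul1,r3:7,r4:7
c4: issue SUB r2<-Add3 | r0:Add2,r1:Add1,r2:Add3,r3:7,r4:7
c5: CDB Mul1=49; issue MUL r4<-Mul1 | r0:Add2,r1:Add1,r2:Add3,r3:7,r4:Mul1
c6: stall | r0:Add2,r1:Add1,r2:Add3,r3:7,r4:Mul1
c7: CDB Add1=-42; issue ADD r4<-Add1 | r0:Add2,r1:-42,r2:Add3,r3:7,r4:Add1

STATUS = TAG Add1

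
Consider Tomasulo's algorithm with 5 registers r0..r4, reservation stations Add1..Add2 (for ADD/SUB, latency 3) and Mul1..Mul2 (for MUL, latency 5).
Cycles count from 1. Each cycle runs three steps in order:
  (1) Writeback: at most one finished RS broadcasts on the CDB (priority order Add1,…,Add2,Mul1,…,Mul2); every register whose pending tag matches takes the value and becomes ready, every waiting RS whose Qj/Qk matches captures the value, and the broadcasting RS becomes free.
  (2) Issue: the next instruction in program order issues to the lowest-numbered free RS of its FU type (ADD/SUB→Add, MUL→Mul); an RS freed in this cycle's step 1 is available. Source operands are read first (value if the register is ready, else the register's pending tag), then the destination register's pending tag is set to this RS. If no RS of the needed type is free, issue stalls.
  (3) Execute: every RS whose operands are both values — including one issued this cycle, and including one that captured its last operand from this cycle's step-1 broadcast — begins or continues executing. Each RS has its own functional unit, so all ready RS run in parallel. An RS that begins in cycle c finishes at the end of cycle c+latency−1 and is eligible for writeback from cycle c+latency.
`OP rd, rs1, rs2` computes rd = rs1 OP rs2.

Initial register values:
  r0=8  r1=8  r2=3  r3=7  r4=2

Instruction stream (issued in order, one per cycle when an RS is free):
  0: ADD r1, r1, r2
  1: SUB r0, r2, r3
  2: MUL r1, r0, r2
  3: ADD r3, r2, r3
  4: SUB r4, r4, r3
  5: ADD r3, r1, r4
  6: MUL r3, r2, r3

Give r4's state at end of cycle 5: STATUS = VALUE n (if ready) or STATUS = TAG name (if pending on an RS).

c1: issue ADD r1<-Add1 | r0:8,r1:Add1,r2:3,r3:7,r4:2
c2: issue SUB r0<-Add2 | r0:Add2,r1:Add1,r2:3,r3:7,r4:2
c3: issue MUL r1<-Mul1 | r0:Add2,r1:Mul1,r2:3,r3:7,r4:2
c4: CDB Add1=11; issue ADD r3<-Add1 | r0:Add2,r1:Mul1,r2:3,r3:Add1,r4:2
c5: CDB Add2=-4; issue SUB r4<-Add2 | r0:-4,r1:Mul1,r2:3,r3:Add1,r4:Add2

STATUS = TAG Add2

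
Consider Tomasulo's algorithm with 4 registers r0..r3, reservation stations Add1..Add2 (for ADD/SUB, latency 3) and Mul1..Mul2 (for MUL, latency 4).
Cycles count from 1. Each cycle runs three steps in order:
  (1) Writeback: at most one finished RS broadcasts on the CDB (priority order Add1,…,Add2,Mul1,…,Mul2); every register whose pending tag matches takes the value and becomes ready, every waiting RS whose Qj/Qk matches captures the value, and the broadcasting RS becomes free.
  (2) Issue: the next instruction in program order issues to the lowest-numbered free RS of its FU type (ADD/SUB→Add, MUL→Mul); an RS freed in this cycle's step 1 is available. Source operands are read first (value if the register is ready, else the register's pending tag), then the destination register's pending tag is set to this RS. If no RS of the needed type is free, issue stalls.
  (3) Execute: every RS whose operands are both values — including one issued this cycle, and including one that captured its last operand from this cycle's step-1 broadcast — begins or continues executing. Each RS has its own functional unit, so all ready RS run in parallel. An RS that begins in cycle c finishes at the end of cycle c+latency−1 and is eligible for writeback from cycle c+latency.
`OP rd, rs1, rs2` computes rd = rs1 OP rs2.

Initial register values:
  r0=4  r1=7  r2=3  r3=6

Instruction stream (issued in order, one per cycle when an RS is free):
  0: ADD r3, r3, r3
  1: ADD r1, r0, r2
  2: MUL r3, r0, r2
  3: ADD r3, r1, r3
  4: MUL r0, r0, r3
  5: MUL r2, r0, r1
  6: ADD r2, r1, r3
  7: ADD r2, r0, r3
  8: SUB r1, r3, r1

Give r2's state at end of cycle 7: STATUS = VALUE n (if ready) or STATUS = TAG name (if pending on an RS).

STATUS = TAG Mul1

  c1: issue ADD r3<-Add1  regs: r0:4,r1:7,r2:3,r3:Add1
  c2: issue ADD r1<-Add2  regs: r0:4,r1:Add2,r2:3,r3:Add1
  c3: issue MUL r3<-Mul1  regs: r0:4,r1:Add2,r2:3,r3:Mul1
  c4: CDB Add1=12; issue ADD r3<-Add1  regs: r0:4,r1:Add2,r2:3,r3:Add1
  c5: CDB Add2=7; issue MUL r0<-Mul2  regs: r0:Mul2,r1:7,r2:3,r3:Add1
  c6: stall  regs: r0:Mul2,r1:7,r2:3,r3:Add1
  c7: CDB Mul1=12; issue MUL r2<-Mul1  regs: r0:Mul2,r1:7,r2:Mul1,r3:Add1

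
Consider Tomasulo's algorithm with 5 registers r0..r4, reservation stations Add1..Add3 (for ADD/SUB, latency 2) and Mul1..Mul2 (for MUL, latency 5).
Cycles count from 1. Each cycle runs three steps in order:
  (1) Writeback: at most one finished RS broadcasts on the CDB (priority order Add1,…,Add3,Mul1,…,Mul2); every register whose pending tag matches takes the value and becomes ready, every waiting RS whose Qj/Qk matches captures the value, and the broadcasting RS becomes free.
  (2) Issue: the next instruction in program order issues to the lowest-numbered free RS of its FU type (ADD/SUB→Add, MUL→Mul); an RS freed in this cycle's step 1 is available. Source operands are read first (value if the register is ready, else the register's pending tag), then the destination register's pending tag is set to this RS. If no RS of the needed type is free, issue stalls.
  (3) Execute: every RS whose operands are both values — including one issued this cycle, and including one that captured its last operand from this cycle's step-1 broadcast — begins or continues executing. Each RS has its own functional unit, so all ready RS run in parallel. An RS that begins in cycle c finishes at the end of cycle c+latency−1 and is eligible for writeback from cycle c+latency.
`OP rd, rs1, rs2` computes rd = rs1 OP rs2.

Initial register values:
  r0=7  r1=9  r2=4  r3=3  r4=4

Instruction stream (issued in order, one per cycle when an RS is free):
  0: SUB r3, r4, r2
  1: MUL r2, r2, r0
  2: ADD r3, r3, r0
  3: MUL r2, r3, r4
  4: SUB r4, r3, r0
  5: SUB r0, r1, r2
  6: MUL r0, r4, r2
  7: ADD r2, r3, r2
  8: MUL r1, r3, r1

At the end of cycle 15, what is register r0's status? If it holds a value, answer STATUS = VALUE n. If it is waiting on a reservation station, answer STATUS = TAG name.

STATUS = VALUE 0

cycle 1: issue SUB r3<-Add1 // r0:7,r1:9,r2:4,r3:Add1,r4:4
cycle 2: issue MUL r2<-Mul1 // r0:7,r1:9,r2:Mul1,r3:Add1,r4:4
cycle 3: CDB Add1=0; issue ADD r3<-Add1 // r0:7,r1:9,r2:Mul1,r3:Add1,r4:4
cycle 4: issue MUL r2<-Mul2 // r0:7,r1:9,r2:Mul2,r3:Add1,r4:4
cycle 5: CDB Add1=7; issue SUB r4<-Add1 // r0:7,r1:9,r2:Mul2,r3:7,r4:Add1
cycle 6: issue SUB r0<-Add2 // r0:Add2,r1:9,r2:Mul2,r3:7,r4:Add1
cycle 7: CDB Add1=0; stall // r0:Add2,r1:9,r2:Mul2,r3:7,r4:0
cycle 8: CDB Mul1=28; issue MUL r0<-Mul1 // r0:Mul1,r1:9,r2:Mul2,r3:7,r4:0
cycle 9: issue ADD r2<-Add1 // r0:Mul1,r1:9,r2:Add1,r3:7,r4:0
cycle 10: CDB Mul2=28; issue MUL r1<-Mul2 // r0:Mul1,r1:Mul2,r2:Add1,r3:7,r4:0
cycle 11: - // r0:Mul1,r1:Mul2,r2:Add1,r3:7,r4:0
cycle 12: CDB Add1=35 // r0:Mul1,r1:Mul2,r2:35,r3:7,r4:0
cycle 13: CDB Add2=-19 // r0:Mul1,r1:Mul2,r2:35,r3:7,r4:0
cycle 14: - // r0:Mul1,r1:Mul2,r2:35,r3:7,r4:0
cycle 15: CDB Mul1=0 // r0:0,r1:Mul2,r2:35,r3:7,r4:0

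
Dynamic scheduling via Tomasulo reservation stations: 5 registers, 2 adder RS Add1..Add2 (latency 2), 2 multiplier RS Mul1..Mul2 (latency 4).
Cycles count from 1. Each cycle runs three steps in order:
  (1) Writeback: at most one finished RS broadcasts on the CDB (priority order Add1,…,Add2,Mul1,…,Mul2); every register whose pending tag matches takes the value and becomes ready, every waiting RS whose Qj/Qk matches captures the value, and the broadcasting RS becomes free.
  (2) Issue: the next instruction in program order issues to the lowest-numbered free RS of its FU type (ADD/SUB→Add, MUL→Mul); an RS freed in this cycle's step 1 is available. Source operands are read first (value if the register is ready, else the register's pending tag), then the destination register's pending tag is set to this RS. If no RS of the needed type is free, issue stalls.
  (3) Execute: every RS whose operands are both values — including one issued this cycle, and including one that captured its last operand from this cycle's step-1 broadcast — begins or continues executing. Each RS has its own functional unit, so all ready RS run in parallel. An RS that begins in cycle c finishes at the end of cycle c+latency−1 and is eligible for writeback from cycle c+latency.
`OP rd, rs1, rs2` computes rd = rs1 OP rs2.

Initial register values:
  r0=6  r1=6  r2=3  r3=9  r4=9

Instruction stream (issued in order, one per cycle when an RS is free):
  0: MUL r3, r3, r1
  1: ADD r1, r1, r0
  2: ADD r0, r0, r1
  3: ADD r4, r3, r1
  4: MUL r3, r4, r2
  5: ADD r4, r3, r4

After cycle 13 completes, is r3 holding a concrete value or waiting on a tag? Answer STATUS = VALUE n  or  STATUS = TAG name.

STATUS = VALUE 198

  c1: issue MUL r3<-Mul1  regs: r0:6,r1:6,r2:3,r3:Mul1,r4:9
  c2: issue ADD r1<-Add1  regs: r0:6,r1:Add1,r2:3,r3:Mul1,r4:9
  c3: issue ADD r0<-Add2  regs: r0:Add2,r1:Add1,r2:3,r3:Mul1,r4:9
  c4: CDB Add1=12; issue ADD r4<-Add1  regs: r0:Add2,r1:12,r2:3,r3:Mul1,r4:Add1
  c5: CDB Mul1=54; issue MUL r3<-Mul1  regs: r0:Add2,r1:12,r2:3,r3:Mul1,r4:Add1
  c6: CDB Add2=18; issue ADD r4<-Add2  regs: r0:18,r1:12,r2:3,r3:Mul1,r4:Add2
  c7: CDB Add1=66  regs: r0:18,r1:12,r2:3,r3:Mul1,r4:Add2
  c8: -  regs: r0:18,r1:12,r2:3,r3:Mul1,r4:Add2
  c9: -  regs: r0:18,r1:12,r2:3,r3:Mul1,r4:Add2
  c10: -  regs: r0:18,r1:12,r2:3,r3:Mul1,r4:Add2
  c11: CDB Mul1=198  regs: r0:18,r1:12,r2:3,r3:198,r4:Add2
  c12: -  regs: r0:18,r1:12,r2:3,r3:198,r4:Add2
  c13: CDB Add2=264  regs: r0:18,r1:12,r2:3,r3:198,r4:264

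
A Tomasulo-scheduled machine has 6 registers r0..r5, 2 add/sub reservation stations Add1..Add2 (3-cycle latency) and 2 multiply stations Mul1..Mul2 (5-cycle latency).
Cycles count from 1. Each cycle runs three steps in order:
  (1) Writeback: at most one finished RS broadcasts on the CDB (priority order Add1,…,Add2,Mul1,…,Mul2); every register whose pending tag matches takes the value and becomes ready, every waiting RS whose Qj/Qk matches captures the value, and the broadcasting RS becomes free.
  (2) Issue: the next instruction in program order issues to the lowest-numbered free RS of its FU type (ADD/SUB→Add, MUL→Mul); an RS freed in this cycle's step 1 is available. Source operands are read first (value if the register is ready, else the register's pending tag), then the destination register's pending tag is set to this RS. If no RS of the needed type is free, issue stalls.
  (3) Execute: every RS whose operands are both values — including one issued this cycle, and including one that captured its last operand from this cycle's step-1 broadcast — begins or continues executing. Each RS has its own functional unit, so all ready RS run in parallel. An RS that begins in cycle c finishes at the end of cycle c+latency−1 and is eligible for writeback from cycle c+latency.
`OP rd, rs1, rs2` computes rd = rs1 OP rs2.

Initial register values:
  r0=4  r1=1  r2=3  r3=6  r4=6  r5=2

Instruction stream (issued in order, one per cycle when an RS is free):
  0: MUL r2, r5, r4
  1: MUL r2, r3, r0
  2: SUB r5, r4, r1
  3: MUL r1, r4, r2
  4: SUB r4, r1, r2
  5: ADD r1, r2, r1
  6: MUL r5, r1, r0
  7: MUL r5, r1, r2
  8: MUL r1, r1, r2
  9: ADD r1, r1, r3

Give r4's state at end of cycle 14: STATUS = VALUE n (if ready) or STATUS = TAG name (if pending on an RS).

STATUS = TAG Add1

cycle 1: issue MUL r2<-Mul1 // r0:4,r1:1,r2:Mul1,r3:6,r4:6,r5:2
cycle 2: issue MUL r2<-Mul2 // r0:4,r1:1,r2:Mul2,r3:6,r4:6,r5:2
cycle 3: issue SUB r5<-Add1 // r0:4,r1:1,r2:Mul2,r3:6,r4:6,r5:Add1
cycle 4: stall // r0:4,r1:1,r2:Mul2,r3:6,r4:6,r5:Add1
cycle 5: stall // r0:4,r1:1,r2:Mul2,r3:6,r4:6,r5:Add1
cycle 6: CDB Add1=5; stall // r0:4,r1:1,r2:Mul2,r3:6,r4:6,r5:5
cycle 7: CDB Mul1=12; issue MUL r1<-Mul1 // r0:4,r1:Mul1,r2:Mul2,r3:6,r4:6,r5:5
cycle 8: CDB Mul2=24; issue SUB r4<-Add1 // r0:4,r1:Mul1,r2:24,r3:6,r4:Add1,r5:5
cycle 9: issue ADD r1<-Add2 // r0:4,r1:Add2,r2:24,r3:6,r4:Add1,r5:5
cycle 10: issue MUL r5<-Mul2 // r0:4,r1:Add2,r2:24,r3:6,r4:Add1,r5:Mul2
cycle 11: stall // r0:4,r1:Add2,r2:24,r3:6,r4:Add1,r5:Mul2
cycle 12: stall // r0:4,r1:Add2,r2:24,r3:6,r4:Add1,r5:Mul2
cycle 13: CDB Mul1=144; issue MUL r5<-Mul1 // r0:4,r1:Add2,r2:24,r3:6,r4:Add1,r5:Mul1
cycle 14: stall // r0:4,r1:Add2,r2:24,r3:6,r4:Add1,r5:Mul1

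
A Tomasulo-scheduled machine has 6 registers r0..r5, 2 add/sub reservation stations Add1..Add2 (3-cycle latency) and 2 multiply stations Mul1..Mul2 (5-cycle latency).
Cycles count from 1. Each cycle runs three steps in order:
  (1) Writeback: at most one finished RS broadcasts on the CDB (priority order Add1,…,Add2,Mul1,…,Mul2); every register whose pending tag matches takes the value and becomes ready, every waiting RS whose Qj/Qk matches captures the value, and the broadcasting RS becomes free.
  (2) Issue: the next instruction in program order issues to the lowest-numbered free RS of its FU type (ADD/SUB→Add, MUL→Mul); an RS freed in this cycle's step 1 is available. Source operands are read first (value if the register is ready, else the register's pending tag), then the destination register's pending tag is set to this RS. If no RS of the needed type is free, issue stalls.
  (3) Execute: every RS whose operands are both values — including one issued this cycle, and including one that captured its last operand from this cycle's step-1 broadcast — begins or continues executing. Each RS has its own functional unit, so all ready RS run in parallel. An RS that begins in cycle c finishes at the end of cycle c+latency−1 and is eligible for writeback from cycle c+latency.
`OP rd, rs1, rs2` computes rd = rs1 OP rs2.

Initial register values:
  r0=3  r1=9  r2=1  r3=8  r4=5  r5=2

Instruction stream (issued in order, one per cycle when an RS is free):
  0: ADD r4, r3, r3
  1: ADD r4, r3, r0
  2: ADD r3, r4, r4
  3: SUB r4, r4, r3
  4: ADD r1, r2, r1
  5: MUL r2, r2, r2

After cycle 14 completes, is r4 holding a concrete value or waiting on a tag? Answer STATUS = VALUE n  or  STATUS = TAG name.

c1: issue ADD r4<-Add1 | r0:3,r1:9,r2:1,r3:8,r4:Add1,r5:2
c2: issue ADD r4<-Add2 | r0:3,r1:9,r2:1,r3:8,r4:Add2,r5:2
c3: stall | r0:3,r1:9,r2:1,r3:8,r4:Add2,r5:2
c4: CDB Add1=16; issue ADD r3<-Add1 | r0:3,r1:9,r2:1,r3:Add1,r4:Add2,r5:2
c5: CDB Add2=11; issue SUB r4<-Add2 | r0:3,r1:9,r2:1,r3:Add1,r4:Add2,r5:2
c6: stall | r0:3,r1:9,r2:1,r3:Add1,r4:Add2,r5:2
c7: stall | r0:3,r1:9,r2:1,r3:Add1,r4:Add2,r5:2
c8: CDB Add1=22; issue ADD r1<-Add1 | r0:3,r1:Add1,r2:1,r3:22,r4:Add2,r5:2
c9: issue MUL r2<-Mul1 | r0:3,r1:Add1,r2:Mul1,r3:22,r4:Add2,r5:2
c10: - | r0:3,r1:Add1,r2:Mul1,r3:22,r4:Add2,r5:2
c11: CDB Add1=10 | r0:3,r1:10,r2:Mul1,r3:22,r4:Add2,r5:2
c12: CDB Add2=-11 | r0:3,r1:10,r2:Mul1,r3:22,r4:-11,r5:2
c13: - | r0:3,r1:10,r2:Mul1,r3:22,r4:-11,r5:2
c14: CDB Mul1=1 | r0:3,r1:10,r2:1,r3:22,r4:-11,r5:2

STATUS = VALUE -11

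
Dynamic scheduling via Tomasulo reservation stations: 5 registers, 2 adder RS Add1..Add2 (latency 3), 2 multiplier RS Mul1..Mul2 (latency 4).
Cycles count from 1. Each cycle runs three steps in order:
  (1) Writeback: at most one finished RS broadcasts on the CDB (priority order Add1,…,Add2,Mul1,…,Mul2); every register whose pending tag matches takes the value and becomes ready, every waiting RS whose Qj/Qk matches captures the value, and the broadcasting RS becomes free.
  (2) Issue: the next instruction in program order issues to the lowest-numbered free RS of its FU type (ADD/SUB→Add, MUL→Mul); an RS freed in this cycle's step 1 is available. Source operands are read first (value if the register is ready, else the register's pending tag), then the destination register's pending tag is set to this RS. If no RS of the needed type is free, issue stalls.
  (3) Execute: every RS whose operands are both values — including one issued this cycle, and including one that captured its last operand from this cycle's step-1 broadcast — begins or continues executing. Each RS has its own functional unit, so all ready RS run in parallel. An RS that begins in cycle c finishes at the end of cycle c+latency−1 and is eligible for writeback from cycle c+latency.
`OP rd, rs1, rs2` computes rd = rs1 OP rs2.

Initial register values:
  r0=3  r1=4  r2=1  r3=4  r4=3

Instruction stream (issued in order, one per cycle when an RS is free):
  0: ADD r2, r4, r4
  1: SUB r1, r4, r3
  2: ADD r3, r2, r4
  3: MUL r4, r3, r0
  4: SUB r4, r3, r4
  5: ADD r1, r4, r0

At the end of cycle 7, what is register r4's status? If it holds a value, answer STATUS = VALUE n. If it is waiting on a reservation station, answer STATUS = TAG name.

  c1: issue ADD r2<-Add1  regs: r0:3,r1:4,r2:Add1,r3:4,r4:3
  c2: issue SUB r1<-Add2  regs: r0:3,r1:Add2,r2:Add1,r3:4,r4:3
  c3: stall  regs: r0:3,r1:Add2,r2:Add1,r3:4,r4:3
  c4: CDB Add1=6; issue ADD r3<-Add1  regs: r0:3,r1:Add2,r2:6,r3:Add1,r4:3
  c5: CDB Add2=-1; issue MUL r4<-Mul1  regs: r0:3,r1:-1,r2:6,r3:Add1,r4:Mul1
  c6: issue SUB r4<-Add2  regs: r0:3,r1:-1,r2:6,r3:Add1,r4:Add2
  c7: CDB Add1=9; issue ADD r1<-Add1  regs: r0:3,r1:Add1,r2:6,r3:9,r4:Add2

STATUS = TAG Add2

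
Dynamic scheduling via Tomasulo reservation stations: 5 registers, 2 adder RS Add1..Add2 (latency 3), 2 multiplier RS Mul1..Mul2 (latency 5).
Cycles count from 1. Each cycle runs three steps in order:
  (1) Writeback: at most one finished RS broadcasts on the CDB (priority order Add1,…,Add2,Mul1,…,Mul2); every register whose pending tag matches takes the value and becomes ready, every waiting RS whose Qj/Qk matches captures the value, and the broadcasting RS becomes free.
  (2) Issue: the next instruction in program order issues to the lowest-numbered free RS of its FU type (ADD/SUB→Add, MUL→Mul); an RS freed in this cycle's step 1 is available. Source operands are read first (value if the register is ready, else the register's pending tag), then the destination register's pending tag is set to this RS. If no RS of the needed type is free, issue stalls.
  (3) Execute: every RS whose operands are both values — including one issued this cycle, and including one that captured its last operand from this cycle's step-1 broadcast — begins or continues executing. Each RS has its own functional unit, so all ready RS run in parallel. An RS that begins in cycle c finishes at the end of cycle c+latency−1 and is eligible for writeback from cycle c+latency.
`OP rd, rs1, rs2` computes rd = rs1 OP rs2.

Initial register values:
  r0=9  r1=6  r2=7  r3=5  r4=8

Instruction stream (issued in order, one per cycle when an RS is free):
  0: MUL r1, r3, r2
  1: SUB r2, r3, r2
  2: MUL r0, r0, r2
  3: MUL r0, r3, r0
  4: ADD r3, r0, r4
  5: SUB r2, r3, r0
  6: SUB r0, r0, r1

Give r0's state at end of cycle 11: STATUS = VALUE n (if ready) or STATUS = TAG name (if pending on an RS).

STATUS = TAG Mul1

cycle 1: issue MUL r1<-Mul1 // r0:9,r1:Mul1,r2:7,r3:5,r4:8
cycle 2: issue SUB r2<-Add1 // r0:9,r1:Mul1,r2:Add1,r3:5,r4:8
cycle 3: issue MUL r0<-Mul2 // r0:Mul2,r1:Mul1,r2:Add1,r3:5,r4:8
cycle 4: stall // r0:Mul2,r1:Mul1,r2:Add1,r3:5,r4:8
cycle 5: CDB Add1=-2; stall // r0:Mul2,r1:Mul1,r2:-2,r3:5,r4:8
cycle 6: CDB Mul1=35; issue MUL r0<-Mul1 // r0:Mul1,r1:35,r2:-2,r3:5,r4:8
cycle 7: issue ADD r3<-Add1 // r0:Mul1,r1:35,r2:-2,r3:Add1,r4:8
cycle 8: issue SUB r2<-Add2 // r0:Mul1,r1:35,r2:Add2,r3:Add1,r4:8
cycle 9: stall // r0:Mul1,r1:35,r2:Add2,r3:Add1,r4:8
cycle 10: CDB Mul2=-18; stall // r0:Mul1,r1:35,r2:Add2,r3:Add1,r4:8
cycle 11: stall // r0:Mul1,r1:35,r2:Add2,r3:Add1,r4:8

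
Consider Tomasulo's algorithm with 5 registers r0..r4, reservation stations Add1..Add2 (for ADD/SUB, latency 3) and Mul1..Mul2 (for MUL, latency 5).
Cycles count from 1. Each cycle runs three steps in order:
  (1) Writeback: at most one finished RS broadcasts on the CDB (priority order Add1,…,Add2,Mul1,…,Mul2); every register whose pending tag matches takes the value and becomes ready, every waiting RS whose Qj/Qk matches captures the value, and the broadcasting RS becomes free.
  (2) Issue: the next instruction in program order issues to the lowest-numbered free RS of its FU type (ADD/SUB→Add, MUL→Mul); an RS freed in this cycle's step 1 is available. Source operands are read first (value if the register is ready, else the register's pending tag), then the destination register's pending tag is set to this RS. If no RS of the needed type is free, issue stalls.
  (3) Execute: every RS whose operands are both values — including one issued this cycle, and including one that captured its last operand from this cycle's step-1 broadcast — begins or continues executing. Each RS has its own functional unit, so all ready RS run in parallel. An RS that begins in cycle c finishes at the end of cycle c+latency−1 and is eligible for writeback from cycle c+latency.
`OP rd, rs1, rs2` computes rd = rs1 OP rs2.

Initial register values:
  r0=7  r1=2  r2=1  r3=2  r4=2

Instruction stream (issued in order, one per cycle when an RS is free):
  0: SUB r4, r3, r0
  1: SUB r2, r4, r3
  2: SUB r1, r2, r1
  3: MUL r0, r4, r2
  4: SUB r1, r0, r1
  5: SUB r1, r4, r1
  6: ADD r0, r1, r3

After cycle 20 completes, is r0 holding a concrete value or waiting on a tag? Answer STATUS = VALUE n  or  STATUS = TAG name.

STATUS = TAG Add2

c1: issue SUB r4<-Add1 | r0:7,r1:2,r2:1,r3:2,r4:Add1
c2: issue SUB r2<-Add2 | r0:7,r1:2,r2:Add2,r3:2,r4:Add1
c3: stall | r0:7,r1:2,r2:Add2,r3:2,r4:Add1
c4: CDB Add1=-5; issue SUB r1<-Add1 | r0:7,r1:Add1,r2:Add2,r3:2,r4:-5
c5: issue MUL r0<-Mul1 | r0:Mul1,r1:Add1,r2:Add2,r3:2,r4:-5
c6: stall | r0:Mul1,r1:Add1,r2:Add2,r3:2,r4:-5
c7: CDB Add2=-7; issue SUB r1<-Add2 | r0:Mul1,r1:Add2,r2:-7,r3:2,r4:-5
c8: stall | r0:Mul1,r1:Add2,r2:-7,r3:2,r4:-5
c9: stall | r0:Mul1,r1:Add2,r2:-7,r3:2,r4:-5
c10: CDB Add1=-9; issue SUB r1<-Add1 | r0:Mul1,r1:Add1,r2:-7,r3:2,r4:-5
c11: stall | r0:Mul1,r1:Add1,r2:-7,r3:2,r4:-5
c12: CDB Mul1=35; stall | r0:35,r1:Add1,r2:-7,r3:2,r4:-5
c13: stall | r0:35,r1:Add1,r2:-7,r3:2,r4:-5
c14: stall | r0:35,r1:Add1,r2:-7,r3:2,r4:-5
c15: CDB Add2=44; issue ADD r0<-Add2 | r0:Add2,r1:Add1,r2:-7,r3:2,r4:-5
c16: - | r0:Add2,r1:Add1,r2:-7,r3:2,r4:-5
c17: - | r0:Add2,r1:Add1,r2:-7,r3:2,r4:-5
c18: CDB Add1=-49 | r0:Add2,r1:-49,r2:-7,r3:2,r4:-5
c19: - | r0:Add2,r1:-49,r2:-7,r3:2,r4:-5
c20: - | r0:Add2,r1:-49,r2:-7,r3:2,r4:-5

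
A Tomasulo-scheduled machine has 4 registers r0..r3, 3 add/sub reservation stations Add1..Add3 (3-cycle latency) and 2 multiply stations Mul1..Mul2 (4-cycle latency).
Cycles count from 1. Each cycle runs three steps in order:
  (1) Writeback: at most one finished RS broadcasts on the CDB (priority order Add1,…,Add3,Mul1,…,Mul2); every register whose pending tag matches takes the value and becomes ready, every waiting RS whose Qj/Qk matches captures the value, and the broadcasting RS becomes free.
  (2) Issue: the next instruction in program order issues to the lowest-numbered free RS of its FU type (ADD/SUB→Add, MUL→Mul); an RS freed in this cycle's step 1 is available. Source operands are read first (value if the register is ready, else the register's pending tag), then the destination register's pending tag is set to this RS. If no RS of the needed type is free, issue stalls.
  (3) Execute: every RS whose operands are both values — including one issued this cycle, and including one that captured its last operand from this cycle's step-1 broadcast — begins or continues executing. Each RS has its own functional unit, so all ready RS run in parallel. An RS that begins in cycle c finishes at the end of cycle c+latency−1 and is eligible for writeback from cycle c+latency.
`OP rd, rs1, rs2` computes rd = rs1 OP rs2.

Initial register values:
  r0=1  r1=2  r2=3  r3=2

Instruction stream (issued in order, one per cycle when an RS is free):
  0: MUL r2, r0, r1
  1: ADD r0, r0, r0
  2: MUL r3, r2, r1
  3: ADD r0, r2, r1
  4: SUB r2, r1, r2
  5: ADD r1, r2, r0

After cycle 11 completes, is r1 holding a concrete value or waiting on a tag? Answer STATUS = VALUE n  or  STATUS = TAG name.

cycle 1: issue MUL r2<-Mul1 // r0:1,r1:2,r2:Mul1,r3:2
cycle 2: issue ADD r0<-Add1 // r0:Add1,r1:2,r2:Mul1,r3:2
cycle 3: issue MUL r3<-Mul2 // r0:Add1,r1:2,r2:Mul1,r3:Mul2
cycle 4: issue ADD r0<-Add2 // r0:Add2,r1:2,r2:Mul1,r3:Mul2
cycle 5: CDB Add1=2; issue SUB r2<-Add1 // r0:Add2,r1:2,r2:Add1,r3:Mul2
cycle 6: CDB Mul1=2; issue ADD r1<-Add3 // r0:Add2,r1:Add3,r2:Add1,r3:Mul2
cycle 7: - // r0:Add2,r1:Add3,r2:Add1,r3:Mul2
cycle 8: - // r0:Add2,r1:Add3,r2:Add1,r3:Mul2
cycle 9: CDB Add1=0 // r0:Add2,r1:Add3,r2:0,r3:Mul2
cycle 10: CDB Add2=4 // r0:4,r1:Add3,r2:0,r3:Mul2
cycle 11: CDB Mul2=4 // r0:4,r1:Add3,r2:0,r3:4

STATUS = TAG Add3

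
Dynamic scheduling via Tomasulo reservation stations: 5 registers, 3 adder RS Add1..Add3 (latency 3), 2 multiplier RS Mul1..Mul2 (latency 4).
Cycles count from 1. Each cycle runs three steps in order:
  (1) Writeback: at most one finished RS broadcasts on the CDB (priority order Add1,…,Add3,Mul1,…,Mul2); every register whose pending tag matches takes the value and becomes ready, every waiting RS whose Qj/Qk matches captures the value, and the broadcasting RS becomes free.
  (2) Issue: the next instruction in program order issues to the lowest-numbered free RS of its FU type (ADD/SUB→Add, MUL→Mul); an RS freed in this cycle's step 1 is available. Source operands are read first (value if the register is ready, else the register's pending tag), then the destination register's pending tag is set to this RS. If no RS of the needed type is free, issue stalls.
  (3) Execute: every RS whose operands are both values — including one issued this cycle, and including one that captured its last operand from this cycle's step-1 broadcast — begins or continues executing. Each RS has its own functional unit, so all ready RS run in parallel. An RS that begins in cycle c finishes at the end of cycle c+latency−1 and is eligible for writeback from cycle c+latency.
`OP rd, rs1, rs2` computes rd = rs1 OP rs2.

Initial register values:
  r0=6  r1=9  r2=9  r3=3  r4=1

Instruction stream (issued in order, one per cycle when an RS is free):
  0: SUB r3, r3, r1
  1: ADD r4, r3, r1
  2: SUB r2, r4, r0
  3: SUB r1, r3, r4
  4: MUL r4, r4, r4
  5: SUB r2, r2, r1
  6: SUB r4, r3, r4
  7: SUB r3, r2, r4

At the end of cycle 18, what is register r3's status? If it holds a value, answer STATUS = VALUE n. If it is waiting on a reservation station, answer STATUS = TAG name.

cycle 1: issue SUB r3<-Add1 // r0:6,r1:9,r2:9,r3:Add1,r4:1
cycle 2: issue ADD r4<-Add2 // r0:6,r1:9,r2:9,r3:Add1,r4:Add2
cycle 3: issue SUB r2<-Add3 // r0:6,r1:9,r2:Add3,r3:Add1,r4:Add2
cycle 4: CDB Add1=-6; issue SUB r1<-Add1 // r0:6,r1:Add1,r2:Add3,r3:-6,r4:Add2
cycle 5: issue MUL r4<-Mul1 // r0:6,r1:Add1,r2:Add3,r3:-6,r4:Mul1
cycle 6: stall // r0:6,r1:Add1,r2:Add3,r3:-6,r4:Mul1
cycle 7: CDB Add2=3; issue SUB r2<-Add2 // r0:6,r1:Add1,r2:Add2,r3:-6,r4:Mul1
cycle 8: stall // r0:6,r1:Add1,r2:Add2,r3:-6,r4:Mul1
cycle 9: stall // r0:6,r1:Add1,r2:Add2,r3:-6,r4:Mul1
cycle 10: CDB Add1=-9; issue SUB r4<-Add1 // r0:6,r1:-9,r2:Add2,r3:-6,r4:Add1
cycle 11: CDB Add3=-3; issue SUB r3<-Add3 // r0:6,r1:-9,r2:Add2,r3:Add3,r4:Add1
cycle 12: CDB Mul1=9 // r0:6,r1:-9,r2:Add2,r3:Add3,r4:Add1
cycle 13: - // r0:6,r1:-9,r2:Add2,r3:Add3,r4:Add1
cycle 14: CDB Add2=6 // r0:6,r1:-9,r2:6,r3:Add3,r4:Add1
cycle 15: CDB Add1=-15 // r0:6,r1:-9,r2:6,r3:Add3,r4:-15
cycle 16: - // r0:6,r1:-9,r2:6,r3:Add3,r4:-15
cycle 17: - // r0:6,r1:-9,r2:6,r3:Add3,r4:-15
cycle 18: CDB Add3=21 // r0:6,r1:-9,r2:6,r3:21,r4:-15

STATUS = VALUE 21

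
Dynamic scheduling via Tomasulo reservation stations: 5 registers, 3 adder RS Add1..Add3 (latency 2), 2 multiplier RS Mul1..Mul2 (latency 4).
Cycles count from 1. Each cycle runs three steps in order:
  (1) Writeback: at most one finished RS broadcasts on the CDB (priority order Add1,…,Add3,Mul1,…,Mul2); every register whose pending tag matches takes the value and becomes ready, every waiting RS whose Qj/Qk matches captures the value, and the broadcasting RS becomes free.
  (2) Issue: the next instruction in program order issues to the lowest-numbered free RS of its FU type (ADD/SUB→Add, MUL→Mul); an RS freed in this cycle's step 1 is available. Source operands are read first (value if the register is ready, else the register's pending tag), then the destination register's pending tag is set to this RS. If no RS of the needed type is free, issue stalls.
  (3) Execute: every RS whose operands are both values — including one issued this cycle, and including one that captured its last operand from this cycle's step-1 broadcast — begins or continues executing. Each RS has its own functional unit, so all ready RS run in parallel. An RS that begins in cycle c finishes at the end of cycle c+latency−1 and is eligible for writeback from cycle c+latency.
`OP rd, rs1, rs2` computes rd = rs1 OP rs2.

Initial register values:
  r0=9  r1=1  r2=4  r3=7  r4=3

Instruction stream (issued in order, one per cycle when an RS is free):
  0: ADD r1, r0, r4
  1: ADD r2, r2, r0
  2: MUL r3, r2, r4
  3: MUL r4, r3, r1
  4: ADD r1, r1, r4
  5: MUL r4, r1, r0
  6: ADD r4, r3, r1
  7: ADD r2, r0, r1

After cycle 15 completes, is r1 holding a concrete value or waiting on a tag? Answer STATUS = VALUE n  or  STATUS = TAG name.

c1: issue ADD r1<-Add1 | r0:9,r1:Add1,r2:4,r3:7,r4:3
c2: issue ADD r2<-Add2 | r0:9,r1:Add1,r2:Add2,r3:7,r4:3
c3: CDB Add1=12; issue MUL r3<-Mul1 | r0:9,r1:12,r2:Add2,r3:Mul1,r4:3
c4: CDB Add2=13; issue MUL r4<-Mul2 | r0:9,r1:12,r2:13,r3:Mul1,r4:Mul2
c5: issue ADD r1<-Add1 | r0:9,r1:Add1,r2:13,r3:Mul1,r4:Mul2
c6: stall | r0:9,r1:Add1,r2:13,r3:Mul1,r4:Mul2
c7: stall | r0:9,r1:Add1,r2:13,r3:Mul1,r4:Mul2
c8: CDB Mul1=39; issue MUL r4<-Mul1 | r0:9,r1:Add1,r2:13,r3:39,r4:Mul1
c9: issue ADD r4<-Add2 | r0:9,r1:Add1,r2:13,r3:39,r4:Add2
c10: issue ADD r2<-Add3 | r0:9,r1:Add1,r2:Add3,r3:39,r4:Add2
c11: - | r0:9,r1:Add1,r2:Add3,r3:39,r4:Add2
c12: CDB Mul2=468 | r0:9,r1:Add1,r2:Add3,r3:39,r4:Add2
c13: - | r0:9,r1:Add1,r2:Add3,r3:39,r4:Add2
c14: CDB Add1=480 | r0:9,r1:480,r2:Add3,r3:39,r4:Add2
c15: - | r0:9,r1:480,r2:Add3,r3:39,r4:Add2

STATUS = VALUE 480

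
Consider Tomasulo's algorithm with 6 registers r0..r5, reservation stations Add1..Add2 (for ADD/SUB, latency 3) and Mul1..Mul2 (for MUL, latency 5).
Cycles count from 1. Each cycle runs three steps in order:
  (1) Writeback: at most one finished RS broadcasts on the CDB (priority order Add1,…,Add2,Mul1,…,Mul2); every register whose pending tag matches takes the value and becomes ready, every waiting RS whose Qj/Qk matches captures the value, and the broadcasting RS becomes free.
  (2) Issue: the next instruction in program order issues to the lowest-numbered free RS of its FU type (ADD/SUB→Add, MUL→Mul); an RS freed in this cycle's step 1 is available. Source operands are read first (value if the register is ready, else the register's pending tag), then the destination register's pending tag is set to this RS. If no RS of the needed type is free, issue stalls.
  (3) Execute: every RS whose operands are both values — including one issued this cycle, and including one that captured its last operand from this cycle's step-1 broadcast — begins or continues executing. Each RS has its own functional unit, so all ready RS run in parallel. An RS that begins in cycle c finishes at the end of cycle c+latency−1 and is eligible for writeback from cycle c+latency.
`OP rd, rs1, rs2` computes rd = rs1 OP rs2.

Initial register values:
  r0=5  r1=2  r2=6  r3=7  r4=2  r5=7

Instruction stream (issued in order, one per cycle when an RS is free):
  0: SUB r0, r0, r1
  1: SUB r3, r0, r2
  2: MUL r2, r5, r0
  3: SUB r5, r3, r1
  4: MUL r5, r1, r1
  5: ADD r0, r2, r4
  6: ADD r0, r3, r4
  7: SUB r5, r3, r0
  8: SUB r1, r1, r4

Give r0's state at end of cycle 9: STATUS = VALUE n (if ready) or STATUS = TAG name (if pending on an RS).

STATUS = TAG Add2

  c1: issue SUB r0<-Add1  regs: r0:Add1,r1:2,r2:6,r3:7,r4:2,r5:7
  c2: issue SUB r3<-Add2  regs: r0:Add1,r1:2,r2:6,r3:Add2,r4:2,r5:7
  c3: issue MUL r2<-Mul1  regs: r0:Add1,r1:2,r2:Mul1,r3:Add2,r4:2,r5:7
  c4: CDB Add1=3; issue SUB r5<-Add1  regs: r0:3,r1:2,r2:Mul1,r3:Add2,r4:2,r5:Add1
  c5: issue MUL r5<-Mul2  regs: r0:3,r1:2,r2:Mul1,r3:Add2,r4:2,r5:Mul2
  c6: stall  regs: r0:3,r1:2,r2:Mul1,r3:Add2,r4:2,r5:Mul2
  c7: CDB Add2=-3; issue ADD r0<-Add2  regs: r0:Add2,r1:2,r2:Mul1,r3:-3,r4:2,r5:Mul2
  c8: stall  regs: r0:Add2,r1:2,r2:Mul1,r3:-3,r4:2,r5:Mul2
  c9: CDB Mul1=21; stall  regs: r0:Add2,r1:2,r2:21,r3:-3,r4:2,r5:Mul2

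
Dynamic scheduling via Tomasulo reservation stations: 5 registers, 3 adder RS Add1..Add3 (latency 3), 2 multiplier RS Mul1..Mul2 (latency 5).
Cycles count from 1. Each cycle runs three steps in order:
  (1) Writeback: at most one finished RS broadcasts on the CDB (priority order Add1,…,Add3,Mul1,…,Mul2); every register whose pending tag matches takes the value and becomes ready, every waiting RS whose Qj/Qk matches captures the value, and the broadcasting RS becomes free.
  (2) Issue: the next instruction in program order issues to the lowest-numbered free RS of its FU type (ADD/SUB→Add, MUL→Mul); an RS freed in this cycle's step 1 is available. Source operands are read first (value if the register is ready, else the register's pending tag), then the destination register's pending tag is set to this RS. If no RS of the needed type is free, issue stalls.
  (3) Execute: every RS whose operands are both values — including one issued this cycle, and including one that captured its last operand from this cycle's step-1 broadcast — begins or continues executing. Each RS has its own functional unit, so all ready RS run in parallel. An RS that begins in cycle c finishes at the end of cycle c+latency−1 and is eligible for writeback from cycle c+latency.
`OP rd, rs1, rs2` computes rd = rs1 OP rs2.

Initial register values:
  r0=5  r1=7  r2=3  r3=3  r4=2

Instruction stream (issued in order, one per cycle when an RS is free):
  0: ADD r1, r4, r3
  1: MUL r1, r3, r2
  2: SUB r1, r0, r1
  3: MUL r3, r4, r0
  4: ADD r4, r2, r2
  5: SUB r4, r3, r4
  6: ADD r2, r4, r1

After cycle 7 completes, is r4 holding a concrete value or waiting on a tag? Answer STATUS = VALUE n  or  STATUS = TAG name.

cycle 1: issue ADD r1<-Add1 // r0:5,r1:Add1,r2:3,r3:3,r4:2
cycle 2: issue MUL r1<-Mul1 // r0:5,r1:Mul1,r2:3,r3:3,r4:2
cycle 3: issue SUB r1<-Add2 // r0:5,r1:Add2,r2:3,r3:3,r4:2
cycle 4: CDB Add1=5; issue MUL r3<-Mul2 // r0:5,r1:Add2,r2:3,r3:Mul2,r4:2
cycle 5: issue ADD r4<-Add1 // r0:5,r1:Add2,r2:3,r3:Mul2,r4:Add1
cycle 6: issue SUB r4<-Add3 // r0:5,r1:Add2,r2:3,r3:Mul2,r4:Add3
cycle 7: CDB Mul1=9; stall // r0:5,r1:Add2,r2:3,r3:Mul2,r4:Add3

STATUS = TAG Add3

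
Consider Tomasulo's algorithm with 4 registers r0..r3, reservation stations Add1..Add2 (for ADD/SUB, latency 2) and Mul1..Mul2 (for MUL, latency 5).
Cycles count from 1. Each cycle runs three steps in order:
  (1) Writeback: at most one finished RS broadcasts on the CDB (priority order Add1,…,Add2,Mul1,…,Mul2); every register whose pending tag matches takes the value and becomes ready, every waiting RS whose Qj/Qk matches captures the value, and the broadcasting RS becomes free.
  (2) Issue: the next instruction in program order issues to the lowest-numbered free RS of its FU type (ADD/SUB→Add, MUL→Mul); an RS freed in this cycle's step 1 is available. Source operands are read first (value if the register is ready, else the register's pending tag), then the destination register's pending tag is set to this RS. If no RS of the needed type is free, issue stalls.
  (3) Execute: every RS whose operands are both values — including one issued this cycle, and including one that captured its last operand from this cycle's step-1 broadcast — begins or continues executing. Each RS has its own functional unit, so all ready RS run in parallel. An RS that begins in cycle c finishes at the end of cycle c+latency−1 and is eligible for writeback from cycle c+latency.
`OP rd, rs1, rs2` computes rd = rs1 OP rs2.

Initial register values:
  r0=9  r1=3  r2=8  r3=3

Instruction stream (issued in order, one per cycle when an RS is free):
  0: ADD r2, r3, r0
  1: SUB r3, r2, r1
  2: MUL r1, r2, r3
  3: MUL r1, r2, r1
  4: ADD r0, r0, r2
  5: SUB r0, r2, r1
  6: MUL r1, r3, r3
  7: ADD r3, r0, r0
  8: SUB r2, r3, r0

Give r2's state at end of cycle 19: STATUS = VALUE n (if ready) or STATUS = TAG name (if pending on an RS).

c1: issue ADD r2<-Add1 | r0:9,r1:3,r2:Add1,r3:3
c2: issue SUB r3<-Add2 | r0:9,r1:3,r2:Add1,r3:Add2
c3: CDB Add1=12; issue MUL r1<-Mul1 | r0:9,r1:Mul1,r2:12,r3:Add2
c4: issue MUL r1<-Mul2 | r0:9,r1:Mul2,r2:12,r3:Add2
c5: CDB Add2=9; issue ADD r0<-Add1 | r0:Add1,r1:Mul2,r2:12,r3:9
c6: issue SUB r0<-Add2 | r0:Add2,r1:Mul2,r2:12,r3:9
c7: CDB Add1=21; stall | r0:Add2,r1:Mul2,r2:12,r3:9
c8: stall | r0:Add2,r1:Mul2,r2:12,r3:9
c9: stall | r0:Add2,r1:Mul2,r2:12,r3:9
c10: CDB Mul1=108; issue MUL r1<-Mul1 | r0:Add2,r1:Mul1,r2:12,r3:9
c11: issue ADD r3<-Add1 | r0:Add2,r1:Mul1,r2:12,r3:Add1
c12: stall | r0:Add2,r1:Mul1,r2:12,r3:Add1
c13: stall | r0:Add2,r1:Mul1,r2:12,r3:Add1
c14: stall | r0:Add2,r1:Mul1,r2:12,r3:Add1
c15: CDB Mul1=81; stall | r0:Add2,r1:81,r2:12,r3:Add1
c16: CDB Mul2=1296; stall | r0:Add2,r1:81,r2:12,r3:Add1
c17: stall | r0:Add2,r1:81,r2:12,r3:Add1
c18: CDB Add2=-1284; issue SUB r2<-Add2 | r0:-1284,r1:81,r2:Add2,r3:Add1
c19: - | r0:-1284,r1:81,r2:Add2,r3:Add1

STATUS = TAG Add2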